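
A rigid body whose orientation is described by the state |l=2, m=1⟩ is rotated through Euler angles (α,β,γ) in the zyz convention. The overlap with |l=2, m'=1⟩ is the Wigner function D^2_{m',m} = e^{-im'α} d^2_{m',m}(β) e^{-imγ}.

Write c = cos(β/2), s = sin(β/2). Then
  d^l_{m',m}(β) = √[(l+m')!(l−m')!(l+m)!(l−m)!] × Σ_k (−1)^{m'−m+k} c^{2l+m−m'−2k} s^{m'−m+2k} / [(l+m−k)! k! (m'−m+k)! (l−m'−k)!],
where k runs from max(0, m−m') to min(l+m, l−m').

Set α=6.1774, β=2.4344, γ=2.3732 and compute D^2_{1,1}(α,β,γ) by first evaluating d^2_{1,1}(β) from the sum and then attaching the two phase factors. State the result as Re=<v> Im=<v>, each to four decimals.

Re=0.1939 Im=0.2318

Split into d^2_{1,1}(β=2.4344) × two z-phases.
c=cos(2.4344/2)=0.346274, s=sin(2.4344/2)=0.938133; N=√[6·1·6·1]=6.000000
Admissible k: 0..1 (factorial args all ≥0)
  k=0: (−1)^0·6.0000/(6)·0.3463^4·0.9381^0 = +0.014377
  k=1: (−1)^1·6.0000/(2)·0.3463^2·0.9381^2 = -0.316585
d^2_{1,1}(2.4344) = +0.014377 -0.316585 = -0.302207
Phases: e^{-i·(1)·6.1774}=+0.994410+0.105588i, e^{-i·(1)·2.3732}=-0.719029-0.694980i ⇒ D=+0.193905+0.231798i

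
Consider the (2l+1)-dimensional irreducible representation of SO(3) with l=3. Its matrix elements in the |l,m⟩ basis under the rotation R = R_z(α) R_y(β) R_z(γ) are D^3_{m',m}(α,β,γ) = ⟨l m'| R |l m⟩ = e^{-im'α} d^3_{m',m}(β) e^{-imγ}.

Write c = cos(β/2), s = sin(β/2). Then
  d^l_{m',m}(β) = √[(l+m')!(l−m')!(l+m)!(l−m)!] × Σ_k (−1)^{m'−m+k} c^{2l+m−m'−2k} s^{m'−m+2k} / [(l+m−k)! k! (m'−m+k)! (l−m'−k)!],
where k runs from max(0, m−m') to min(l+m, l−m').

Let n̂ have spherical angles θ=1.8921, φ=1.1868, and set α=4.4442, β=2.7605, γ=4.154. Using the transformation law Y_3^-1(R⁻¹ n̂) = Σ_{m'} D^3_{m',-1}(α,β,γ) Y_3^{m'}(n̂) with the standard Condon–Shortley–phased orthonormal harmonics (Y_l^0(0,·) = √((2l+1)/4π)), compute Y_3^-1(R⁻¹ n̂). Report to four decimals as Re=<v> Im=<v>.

Need the full column D^3_{m',-1} for m'=−3..3 at α=4.4442, β=2.7605, γ=4.154.
cos(β/2)=0.189395, sin(β/2)=0.981901
d^3_{-3,-1}: single k=2 term ⇒ +0.004805;  D = +0.000991-0.004701i
d^3_{-2,-1}: k∈[1..2] ⇒ +0.000757 -0.040676 = -0.039920;  D = -0.035481-0.018293i
d^3_{-1,-1}: k∈[0..2] ⇒ +0.000046 -0.009924 +0.200060 = +0.190182;  D = -0.128829+0.139901i
d^3_{0,-1}: k∈[0..2] ⇒ -0.000829 +0.066838 -0.598823 = -0.532814;  D = +0.282296+0.451885i
d^3_{1,-1}: k∈[0..2] ⇒ +0.007443 -0.266747 +0.896202 = +0.636899;  D = +0.610268-0.182245i
d^3_{2,-1}: k∈[0..1] ⇒ -0.040676 +0.546648 = +0.505972;  D = +0.011136+0.505849i
d^3_{3,-1}: single k=0 term ⇒ +0.129138;  D = -0.125245-0.031471i
Y_3^{m'}(θ=1.8921,φ=1.1868) and Σ D·Y over m':
  (+0.0010-0.0047i)·(-0.3256+0.1449i)  (-0.0355-0.0183i)·(+0.2090+0.2018i)  (-0.1288+0.1399i)·(-0.0576+0.1425i)  (+0.2823+0.4519i)·(+0.2948+0.0000i)  (+0.6103-0.1822i)·(+0.0576+0.1425i)  (+0.0111+0.5058i)·(+0.2090-0.2018i)  (-0.1252-0.0315i)·(+0.3256+0.1449i)
Y_3^-1(R⁻¹ n̂) = +0.196669+0.249043i

Re=0.1967 Im=0.2490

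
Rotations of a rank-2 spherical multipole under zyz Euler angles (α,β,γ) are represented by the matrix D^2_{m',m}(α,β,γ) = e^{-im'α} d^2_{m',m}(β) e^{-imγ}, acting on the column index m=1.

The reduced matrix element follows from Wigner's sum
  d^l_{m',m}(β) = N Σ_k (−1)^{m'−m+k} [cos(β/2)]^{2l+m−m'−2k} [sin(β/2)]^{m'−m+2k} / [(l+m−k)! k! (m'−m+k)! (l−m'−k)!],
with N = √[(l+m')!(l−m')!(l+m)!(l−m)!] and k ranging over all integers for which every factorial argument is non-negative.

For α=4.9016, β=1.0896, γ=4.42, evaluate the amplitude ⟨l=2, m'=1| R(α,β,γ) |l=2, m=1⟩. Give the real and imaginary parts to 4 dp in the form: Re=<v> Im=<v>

Re=0.0541 Im=0.0056

First d^2_{1,1}(β=1.0896), then the phase factors e^{-i(1)α} and e^{-i(1)γ}:
c=cos(1.0896/2)=0.855231, s=sin(1.0896/2)=0.518247; N=√[6·1·6·1]=6.000000
Admissible k: 0..1 (factorial args all ≥0)
  k=0: (−1)^0·6.0000/(6)·0.8552^4·0.5182^0 = +0.534975
  k=1: (−1)^1·6.0000/(2)·0.8552^2·0.5182^2 = -0.589334
d^2_{1,1}(1.0896) = +0.534975 -0.589334 = -0.054359
Attach z-rotation phases: D = e^{-i(1)(4.9016)}·(-0.054359)·e^{-i(1)(4.42)} = +0.054070+0.005599i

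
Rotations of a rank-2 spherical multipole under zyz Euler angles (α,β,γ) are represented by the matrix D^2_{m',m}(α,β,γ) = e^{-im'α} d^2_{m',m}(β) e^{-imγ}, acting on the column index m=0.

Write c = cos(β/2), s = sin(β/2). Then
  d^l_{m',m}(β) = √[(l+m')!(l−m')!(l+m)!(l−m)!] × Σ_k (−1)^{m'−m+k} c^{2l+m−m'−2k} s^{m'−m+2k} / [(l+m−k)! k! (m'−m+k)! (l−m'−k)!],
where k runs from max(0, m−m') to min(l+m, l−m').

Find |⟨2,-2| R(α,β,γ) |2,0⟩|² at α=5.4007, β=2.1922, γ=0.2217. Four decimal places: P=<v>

First d^2_{-2,0}(β=2.1922), then the phase factors e^{-i(-2)α} and e^{-i(0)γ}:
With c≡cos(β/2)=0.457068 and s≡sin(β/2)=0.889432, N=[1·24·2·2]^{1/2}=9.797959
k∈{2} keeps every argument non-negative
  k=2: (−1)^0·9.7980/(4)·0.4571^2·0.8894^2 = +0.404821
d^2_{-2,0}(2.1922) = +0.404821
|D^2_{-2,0}|² = |d^2_{-2,0}(β)|² = (+0.404821)² = 0.163880 (the z-rotation phases have unit modulus)

P=0.1639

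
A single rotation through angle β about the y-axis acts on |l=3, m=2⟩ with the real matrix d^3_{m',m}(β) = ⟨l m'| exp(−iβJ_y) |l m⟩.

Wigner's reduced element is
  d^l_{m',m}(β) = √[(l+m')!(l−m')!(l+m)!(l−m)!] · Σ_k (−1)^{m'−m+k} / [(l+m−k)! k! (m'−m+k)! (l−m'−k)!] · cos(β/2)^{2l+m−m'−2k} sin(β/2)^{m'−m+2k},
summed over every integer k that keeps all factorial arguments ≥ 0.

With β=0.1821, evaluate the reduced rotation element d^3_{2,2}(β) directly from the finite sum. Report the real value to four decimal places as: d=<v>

d^3_{2,2}(β=0.1821) via Wigner's sum:
With c≡cos(β/2)=0.995858 and s≡sin(β/2)=0.090924, N=[120·1·120·1]^{1/2}=120.000000
The bounds max(0,m−m')=0 and min(l+m,l−m')=1 give 2 terms
  k=0: (−1)^0·120.0000/(120)·0.9959^6·0.0909^0 = +0.975403
  k=1: (−1)^1·120.0000/(24)·0.9959^4·0.0909^2 = -0.040655
d^3_{2,2}(0.1821) = +0.975403 -0.040655 = +0.934747

d=0.9347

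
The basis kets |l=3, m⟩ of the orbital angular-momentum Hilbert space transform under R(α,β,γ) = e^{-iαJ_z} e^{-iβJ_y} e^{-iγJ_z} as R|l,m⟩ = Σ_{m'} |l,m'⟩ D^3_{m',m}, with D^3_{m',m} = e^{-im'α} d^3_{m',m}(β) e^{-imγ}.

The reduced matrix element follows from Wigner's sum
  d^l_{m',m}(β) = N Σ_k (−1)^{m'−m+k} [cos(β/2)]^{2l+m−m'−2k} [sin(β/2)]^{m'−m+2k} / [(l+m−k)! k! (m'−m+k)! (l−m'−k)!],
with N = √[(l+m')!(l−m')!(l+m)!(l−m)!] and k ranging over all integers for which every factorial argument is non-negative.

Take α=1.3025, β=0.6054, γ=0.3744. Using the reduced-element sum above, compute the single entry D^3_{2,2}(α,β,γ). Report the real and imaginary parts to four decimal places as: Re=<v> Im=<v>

D^3_{2,2}(1.3025,0.6054,0.3744) = e^{-i·2·1.3025}·d^3_{2,2}(0.6054)·e^{-i·2·0.3744}. Compute d first:
With c≡cos(β/2)=0.954535 and s≡sin(β/2)=0.298099, N=[120·1·120·1]^{1/2}=120.000000
The bounds max(0,m−m')=0 and min(l+m,l−m')=1 give 2 terms
  k=0: (−1)^0·120.0000/(120)·0.9545^6·0.2981^0 = +0.756400
  k=1: (−1)^1·120.0000/(24)·0.9545^4·0.2981^2 = -0.368856
d^3_{2,2}(0.6054) = +0.756400 -0.368856 = +0.387543
D = (-0.859456-0.511211i)·(+0.387543)·(+0.732506-0.680760i) = -0.378850+0.081624i

Re=-0.3789 Im=0.0816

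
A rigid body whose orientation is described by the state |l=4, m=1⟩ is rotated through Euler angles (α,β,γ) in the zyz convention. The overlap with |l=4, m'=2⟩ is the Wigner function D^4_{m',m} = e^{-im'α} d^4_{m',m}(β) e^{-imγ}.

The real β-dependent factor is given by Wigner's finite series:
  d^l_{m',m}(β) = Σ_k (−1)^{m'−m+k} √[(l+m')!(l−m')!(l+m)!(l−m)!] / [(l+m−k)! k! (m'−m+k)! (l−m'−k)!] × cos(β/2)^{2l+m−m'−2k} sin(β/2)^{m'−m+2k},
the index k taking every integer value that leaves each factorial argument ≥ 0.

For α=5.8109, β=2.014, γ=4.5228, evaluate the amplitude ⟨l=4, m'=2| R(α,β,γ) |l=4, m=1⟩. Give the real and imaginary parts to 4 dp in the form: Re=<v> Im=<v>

Re=0.3783 Im=-0.1765

D^4_{2,1}(5.8109,2.014,4.5228) = e^{-i·2·5.8109}·d^4_{2,1}(2.014)·e^{-i·1·4.5228}. Compute d first:
c=cos(2.014/2)=0.534399, s=sin(2.014/2)=0.845232; N=√[720·2·120·6]=1018.233765
k: max(0,(1)−(2))=0 … min(4+(1),4−(2))=2
  k=0: (−1)^1·1018.2338/(240)·0.5344^7·0.8452^1 = -0.044635
  k=1: (−1)^2·1018.2338/(48)·0.5344^5·0.8452^3 = +0.558293
  k=2: (−1)^3·1018.2338/(72)·0.5344^3·0.8452^5 = -0.931091
d^4_{2,1}(2.014) = -0.044635 +0.558293 -0.931091 = -0.417433
Phases: e^{-i·(2)·5.8109}=+0.586091+0.810245i, e^{-i·(1)·4.5228}=-0.188455+0.982082i ⇒ D=+0.378269-0.176530i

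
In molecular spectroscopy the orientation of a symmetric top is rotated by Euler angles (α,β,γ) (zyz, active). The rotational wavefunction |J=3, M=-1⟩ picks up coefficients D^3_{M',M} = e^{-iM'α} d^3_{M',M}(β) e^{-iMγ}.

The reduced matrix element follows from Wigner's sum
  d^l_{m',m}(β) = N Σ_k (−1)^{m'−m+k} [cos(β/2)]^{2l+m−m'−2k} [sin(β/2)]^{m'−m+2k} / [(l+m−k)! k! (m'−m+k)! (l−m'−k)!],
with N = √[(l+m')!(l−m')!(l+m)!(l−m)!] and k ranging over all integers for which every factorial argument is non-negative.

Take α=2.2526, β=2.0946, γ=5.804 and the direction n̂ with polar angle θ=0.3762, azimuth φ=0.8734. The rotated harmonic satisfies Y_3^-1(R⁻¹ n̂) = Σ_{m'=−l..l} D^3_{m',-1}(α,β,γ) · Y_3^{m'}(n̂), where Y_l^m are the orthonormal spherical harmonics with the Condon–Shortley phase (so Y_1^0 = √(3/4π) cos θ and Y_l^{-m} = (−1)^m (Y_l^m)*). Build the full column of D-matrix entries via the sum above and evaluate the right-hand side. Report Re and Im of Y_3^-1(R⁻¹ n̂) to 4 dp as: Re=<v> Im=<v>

Need the full column D^3_{m',-1} for m'=−3..3 at α=2.2526, β=2.0946, γ=5.804.
cos(β/2)=0.499911, sin(β/2)=0.866077
d^3_{-3,-1}: single k=2 term ⇒ +0.181439;  D = +0.181437-0.000829i
d^3_{-2,-1}: k∈[1..2] ⇒ +0.085511 -0.513308 = -0.427797;  D = +0.271111+0.330922i
d^3_{-1,-1}: k∈[0..2] ⇒ +0.015608 -0.374778 +0.843650 = +0.484480;  D = -0.097494+0.474569i
d^3_{0,-1}: k∈[0..2] ⇒ -0.093672 +0.843451 -0.843850 = -0.094072;  D = -0.083476+0.043372i
d^3_{1,-1}: k∈[0..2] ⇒ +0.281084 -1.124867 +0.422025 = -0.421758;  D = +0.386836+0.168042i
d^3_{2,-1}: k∈[0..1] ⇒ -0.513308 +0.770326 = +0.257018;  D = +0.069049+0.247569i
d^3_{3,-1}: single k=0 term ⇒ +0.544574;  D = +0.315084-0.444165i
Y_3^{m'}(θ=0.3762,φ=0.8734) and Σ D·Y over m':
  (+0.1814-0.0008i)·(-0.0179-0.0103i)  (+0.2711+0.3309i)·(-0.0225-0.1263i)  (-0.0975+0.4746i)·(+0.2536-0.3026i)  (-0.0835+0.0434i)·(+0.4599+0.0000i)  (+0.3868+0.1680i)·(-0.2536-0.3026i)  (+0.0690+0.2476i)·(-0.0225+0.1263i)  (+0.3151-0.4442i)·(+0.0179-0.0103i)
Y_3^-1(R⁻¹ n̂) = +0.033972-0.041482i

Re=0.0340 Im=-0.0415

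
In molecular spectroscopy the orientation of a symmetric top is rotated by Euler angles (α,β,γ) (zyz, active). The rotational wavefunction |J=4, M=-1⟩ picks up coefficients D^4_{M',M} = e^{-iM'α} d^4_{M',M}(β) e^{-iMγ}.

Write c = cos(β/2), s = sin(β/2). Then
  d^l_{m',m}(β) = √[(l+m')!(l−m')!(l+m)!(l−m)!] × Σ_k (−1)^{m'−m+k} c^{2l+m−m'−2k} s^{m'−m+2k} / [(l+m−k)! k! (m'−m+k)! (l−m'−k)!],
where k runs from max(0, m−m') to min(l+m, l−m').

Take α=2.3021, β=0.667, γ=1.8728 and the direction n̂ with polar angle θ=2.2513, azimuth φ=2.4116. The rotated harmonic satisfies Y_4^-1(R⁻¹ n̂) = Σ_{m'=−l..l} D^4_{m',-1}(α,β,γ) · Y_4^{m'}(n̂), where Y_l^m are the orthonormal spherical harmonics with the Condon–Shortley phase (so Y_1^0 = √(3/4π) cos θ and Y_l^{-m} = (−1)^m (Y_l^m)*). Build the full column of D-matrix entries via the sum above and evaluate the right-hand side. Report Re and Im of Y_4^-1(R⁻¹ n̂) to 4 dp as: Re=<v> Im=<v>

Need the full column D^4_{m',-1} for m'=−4..4 at α=2.3021, β=0.667, γ=1.8728.
cos(β/2)=0.944902, sin(β/2)=0.327352
d^4_{-4,-1}: single k=3 term ⇒ +0.197731;  D = +0.016910-0.197006i
d^4_{-3,-1}: k∈[2..3] ⇒ +0.605372 -0.121095 = +0.484277;  D = -0.386788+0.291409i
d^4_{-2,-1}: k∈[1..3] ⇒ +0.934029 -0.560514 +0.044849 = +0.418363;  D = +0.410530+0.080578i
d^4_{-1,-1}: k∈[0..3] ⇒ +0.635471 -1.144046 +0.274619 -0.010987 = -0.244943;  D = +0.125406+0.210405i
d^4_{0,-1}: k∈[0..3] ⇒ -0.984553 +0.709001 -0.085095 +0.001702 = -0.358944;  D = +0.106762-0.342699i
d^4_{1,-1}: k∈[0..3] ⇒ +0.762697 -0.274619 +0.016480 -0.000132 = +0.504427;  D = +0.458654-0.209960i
d^4_{2,-1}: k∈[0..2] ⇒ -0.373676 +0.067273 -0.001615 = -0.308018;  D = +0.282466+0.122833i
d^4_{3,-1}: k∈[0..1] ⇒ +0.121095 -0.008720 = +0.112375;  D = +0.035468+0.106631i
d^4_{4,-1}: single k=0 term ⇒ -0.023732;  D = -0.011759+0.020614i
Y_4^{m'}(θ=2.2513,φ=2.4116) and Σ D·Y over m':
  (+0.0169-0.1970i)·(-0.1576+0.0355i)  (-0.3868+0.2914i)·(-0.2146+0.3011i)  (+0.4105+0.0806i)·(+0.0396+0.3557i)  (+0.1254+0.2104i)·(-0.0395-0.0353i)  (+0.1068-0.3427i)·(-0.3587+0.0000i)  (+0.4587-0.2100i)·(+0.0395-0.0353i)  (+0.2825+0.1228i)·(+0.0396-0.3557i)  (+0.0355+0.1066i)·(+0.2146+0.3011i)  (-0.0118+0.0206i)·(-0.1576-0.0355i)
Y_4^-1(R⁻¹ n̂) = -0.005001+0.022690i

Re=-0.0050 Im=0.0227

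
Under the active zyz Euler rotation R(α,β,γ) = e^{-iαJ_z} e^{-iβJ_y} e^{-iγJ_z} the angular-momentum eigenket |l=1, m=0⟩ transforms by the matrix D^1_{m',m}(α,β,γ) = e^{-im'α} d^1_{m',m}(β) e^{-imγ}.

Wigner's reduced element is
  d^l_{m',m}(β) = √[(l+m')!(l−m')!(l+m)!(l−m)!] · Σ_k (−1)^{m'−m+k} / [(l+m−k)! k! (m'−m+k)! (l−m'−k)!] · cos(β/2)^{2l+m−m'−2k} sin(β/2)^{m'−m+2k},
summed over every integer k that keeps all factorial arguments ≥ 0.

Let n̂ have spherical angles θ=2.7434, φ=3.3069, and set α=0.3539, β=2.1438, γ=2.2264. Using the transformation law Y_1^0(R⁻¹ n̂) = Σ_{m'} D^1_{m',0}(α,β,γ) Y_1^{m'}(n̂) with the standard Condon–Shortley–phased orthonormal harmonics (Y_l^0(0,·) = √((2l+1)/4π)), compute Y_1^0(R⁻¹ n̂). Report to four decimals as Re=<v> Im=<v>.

Re=0.0878 Im=0.0000

Need the full column D^1_{m',0} for m'=−1..1 at α=0.3539, β=2.1438, γ=2.2264.
cos(β/2)=0.478457, sin(β/2)=0.878111
d^1_{-1,0}: single k=1 term ⇒ +0.594165;  D = +0.557344+0.205913i
d^1_{0,0}: k∈[0..1] ⇒ +0.228921 -0.771079 = -0.542158;  D = -0.542158+0.000000i
d^1_{1,0}: single k=0 term ⇒ -0.594165;  D = -0.557344+0.205913i
Y_1^{m'}(θ=2.7434,φ=3.3069) and Σ D·Y over m':
  (+0.5573+0.2059i)·(-0.1321+0.0220i)  (-0.5422+0.0000i)·(-0.4504+0.0000i)  (-0.5573+0.2059i)·(+0.1321+0.0220i)
Y_1^0(R⁻¹ n̂) = +0.087801+0.000000i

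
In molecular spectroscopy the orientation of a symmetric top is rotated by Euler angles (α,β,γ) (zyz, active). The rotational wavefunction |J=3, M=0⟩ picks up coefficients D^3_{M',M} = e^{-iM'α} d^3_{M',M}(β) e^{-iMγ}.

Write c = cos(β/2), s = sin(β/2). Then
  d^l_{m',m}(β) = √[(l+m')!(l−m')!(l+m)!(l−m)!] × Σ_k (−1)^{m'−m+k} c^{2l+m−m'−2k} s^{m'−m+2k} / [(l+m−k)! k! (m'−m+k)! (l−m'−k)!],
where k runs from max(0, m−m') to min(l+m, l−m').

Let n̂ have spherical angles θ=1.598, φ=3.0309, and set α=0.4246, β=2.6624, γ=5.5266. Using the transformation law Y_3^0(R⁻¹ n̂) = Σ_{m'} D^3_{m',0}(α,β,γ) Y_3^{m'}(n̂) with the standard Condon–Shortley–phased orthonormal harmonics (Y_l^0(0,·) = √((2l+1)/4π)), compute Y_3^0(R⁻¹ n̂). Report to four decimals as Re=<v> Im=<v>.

Need the full column D^3_{m',0} for m'=−3..3 at α=0.4246, β=2.6624, γ=5.5266.
cos(β/2)=0.237311, sin(β/2)=0.971434
d^3_{-3,0}: single k=3 term ⇒ +0.054791;  D = +0.016034+0.052392i
d^3_{-2,0}: k∈[2..3] ⇒ +0.016393 -0.274693 = -0.258300;  D = -0.170629-0.193919i
d^3_{-1,0}: k∈[1..3] ⇒ +0.002533 -0.127322 +0.711171 = +0.586382;  D = +0.534313+0.241564i
d^3_{0,0}: k∈[0..3] ⇒ +0.000179 -0.026936 +0.451367 -0.840387 = -0.415778;  D = -0.415778+0.000000i
d^3_{1,0}: k∈[0..2] ⇒ -0.002533 +0.127322 -0.711171 = -0.586382;  D = -0.534313+0.241564i
d^3_{2,0}: k∈[0..1] ⇒ +0.016393 -0.274693 = -0.258300;  D = -0.170629+0.193919i
d^3_{3,0}: single k=0 term ⇒ -0.054791;  D = -0.016034+0.052392i
Y_3^{m'}(θ=1.598,φ=3.0309) and Σ D·Y over m':
  (+0.0160+0.0524i)·(-0.3940-0.1359i)  (-0.1706-0.1939i)·(-0.0271-0.0061i)  (+0.5343+0.2416i)·(+0.3199+0.0356i)  (-0.4158+0.0000i)·(+0.0304+0.0000i)  (-0.5343+0.2416i)·(-0.3199+0.0356i)  (-0.1706+0.1939i)·(-0.0271+0.0061i)  (-0.0160+0.0524i)·(+0.3940-0.1359i)
Y_3^0(R⁻¹ n̂) = +0.320510-0.000000i

Re=0.3205 Im=0.0000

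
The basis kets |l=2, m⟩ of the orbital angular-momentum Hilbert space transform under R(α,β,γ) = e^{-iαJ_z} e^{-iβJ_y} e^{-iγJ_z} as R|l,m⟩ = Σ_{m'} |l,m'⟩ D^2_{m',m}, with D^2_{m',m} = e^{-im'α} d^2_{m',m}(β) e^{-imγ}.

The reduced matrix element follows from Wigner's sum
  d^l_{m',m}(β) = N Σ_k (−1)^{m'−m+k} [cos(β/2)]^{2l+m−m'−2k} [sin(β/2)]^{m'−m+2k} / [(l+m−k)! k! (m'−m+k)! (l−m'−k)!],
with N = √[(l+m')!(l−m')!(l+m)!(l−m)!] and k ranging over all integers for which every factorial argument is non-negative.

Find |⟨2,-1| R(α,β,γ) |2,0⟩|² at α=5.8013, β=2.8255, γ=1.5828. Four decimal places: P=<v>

Split into d^2_{-1,0}(β=2.8255) × two z-phases.
With c≡cos(β/2)=0.157389 and s≡sin(β/2)=0.987537, N=[1·6·2·2]^{1/2}=4.898979
k∈{1,2} keeps every argument non-negative
  k=1: (−1)^0·4.8990/(2)·0.1574^3·0.9875^1 = +0.009431
  k=2: (−1)^1·4.8990/(2)·0.1574^1·0.9875^3 = -0.371287
d^2_{-1,0}(2.8255) = +0.009431 -0.371287 = -0.361856
|D^2_{-1,0}|² = |d^2_{-1,0}(β)|² = (-0.361856)² = 0.130940 (the z-rotation phases have unit modulus)

P=0.1309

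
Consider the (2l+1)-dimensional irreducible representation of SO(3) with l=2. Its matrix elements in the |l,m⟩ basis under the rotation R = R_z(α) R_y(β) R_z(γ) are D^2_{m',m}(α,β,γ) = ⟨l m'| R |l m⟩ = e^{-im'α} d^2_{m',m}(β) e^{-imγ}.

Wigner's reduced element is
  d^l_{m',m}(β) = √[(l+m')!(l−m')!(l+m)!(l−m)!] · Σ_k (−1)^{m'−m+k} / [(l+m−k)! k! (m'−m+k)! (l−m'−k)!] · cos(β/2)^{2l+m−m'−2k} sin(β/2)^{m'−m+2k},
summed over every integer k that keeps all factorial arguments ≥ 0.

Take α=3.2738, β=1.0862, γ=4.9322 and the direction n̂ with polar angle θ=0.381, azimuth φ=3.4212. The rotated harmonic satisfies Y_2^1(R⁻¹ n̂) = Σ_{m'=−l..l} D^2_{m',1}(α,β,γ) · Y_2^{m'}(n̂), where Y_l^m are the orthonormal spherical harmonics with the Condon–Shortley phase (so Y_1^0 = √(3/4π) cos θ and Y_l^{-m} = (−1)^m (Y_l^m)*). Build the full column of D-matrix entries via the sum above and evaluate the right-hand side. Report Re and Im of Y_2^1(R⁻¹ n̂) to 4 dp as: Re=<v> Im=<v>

Re=0.1142 Im=0.3645

Need the full column D^2_{m',1} for m'=−2..2 at α=3.2738, β=1.0862, γ=4.9322.
cos(β/2)=0.856111, sin(β/2)=0.516792
d^2_{-2,1}: single k=3 term ⇒ +0.236324;  D = -0.010537+0.236089i
d^2_{-1,1}: k∈[2..3] ⇒ +0.587237 -0.071329 = +0.515908;  D = -0.045138-0.513930i
d^2_{0,1}: k∈[1..2] ⇒ +0.794295 -0.289437 = +0.504858;  D = +0.110082+0.492710i
d^2_{1,1}: k∈[0..1] ⇒ +0.537180 -0.587237 = -0.050057;  D = +0.017259+0.046987i
d^2_{2,1}: single k=0 term ⇒ -0.648539;  D = -0.301910-0.573980i
Y_2^{m'}(θ=0.381,φ=3.4212) and Σ D·Y over m':
  (-0.0105+0.2361i)·(+0.0453-0.0283i)  (-0.0451-0.5139i)·(-0.2563+0.0736i)  (+0.1101+0.4927i)·(+0.5000+0.0000i)  (+0.0173+0.0470i)·(+0.2563+0.0736i)  (-0.3019-0.5740i)·(+0.0453+0.0283i)
Y_2^1(R⁻¹ n̂) = +0.114202+0.364498i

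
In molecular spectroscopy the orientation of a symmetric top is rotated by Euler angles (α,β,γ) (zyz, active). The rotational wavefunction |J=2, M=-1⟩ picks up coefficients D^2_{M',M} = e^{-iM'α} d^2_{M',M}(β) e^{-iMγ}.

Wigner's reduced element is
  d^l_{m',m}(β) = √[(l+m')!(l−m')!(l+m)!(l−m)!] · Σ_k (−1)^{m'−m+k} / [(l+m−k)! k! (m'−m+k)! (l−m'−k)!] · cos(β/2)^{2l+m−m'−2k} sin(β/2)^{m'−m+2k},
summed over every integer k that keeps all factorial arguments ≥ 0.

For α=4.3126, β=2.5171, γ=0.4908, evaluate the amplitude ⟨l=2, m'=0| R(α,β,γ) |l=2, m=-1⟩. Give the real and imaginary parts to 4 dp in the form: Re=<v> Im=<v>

Split into d^2_{0,-1}(β=2.5171) × two z-phases.
Half-angle: c=0.307197, s=0.951646. N=√(2·2·1·6)=4.898979
k∈{0,1} keeps every argument non-negative
  k=0: (−1)^1·4.8990/(2)·0.3072^3·0.9516^1 = -0.067578
  k=1: (−1)^2·4.8990/(2)·0.3072^1·0.9516^3 = +0.648513
d^2_{0,-1}(2.5171) = -0.067578 +0.648513 = +0.580936
Phases: e^{-i·(0)·4.3126}=+1.000000+0.000000i, e^{-i·(-1)·0.4908}=+0.881956+0.471332i ⇒ D=+0.512360+0.273813i

Re=0.5124 Im=0.2738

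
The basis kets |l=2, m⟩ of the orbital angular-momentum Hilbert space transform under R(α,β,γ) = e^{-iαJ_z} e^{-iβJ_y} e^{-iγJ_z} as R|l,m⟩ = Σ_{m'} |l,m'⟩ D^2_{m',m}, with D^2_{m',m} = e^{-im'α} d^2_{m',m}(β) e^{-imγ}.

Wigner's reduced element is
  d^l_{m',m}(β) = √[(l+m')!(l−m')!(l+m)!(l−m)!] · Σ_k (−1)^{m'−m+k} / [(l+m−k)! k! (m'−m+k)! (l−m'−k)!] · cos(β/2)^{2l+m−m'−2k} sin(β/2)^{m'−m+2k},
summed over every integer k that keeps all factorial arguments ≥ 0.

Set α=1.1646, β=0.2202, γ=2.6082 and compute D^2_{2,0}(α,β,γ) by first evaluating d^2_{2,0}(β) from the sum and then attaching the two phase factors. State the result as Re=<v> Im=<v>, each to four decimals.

D^2_{2,0}(1.1646,0.2202,2.6082) = e^{-i·2·1.1646}·d^2_{2,0}(0.2202)·e^{-i·0·2.6082}. Compute d first:
With c≡cos(β/2)=0.993945 and s≡sin(β/2)=0.109878, N=[24·1·2·2]^{1/2}=9.797959
The bounds max(0,m−m')=0 and min(l+m,l−m')=0 give 1 term
  k=0: (−1)^2·9.7980/(4)·0.9939^2·0.1099^2 = +0.029216
d^2_{2,0}(0.2202) = +0.029216
D = (-0.687763-0.725935i)·(+0.029216)·(+1.000000+0.000000i) = -0.020094-0.021209i

Re=-0.0201 Im=-0.0212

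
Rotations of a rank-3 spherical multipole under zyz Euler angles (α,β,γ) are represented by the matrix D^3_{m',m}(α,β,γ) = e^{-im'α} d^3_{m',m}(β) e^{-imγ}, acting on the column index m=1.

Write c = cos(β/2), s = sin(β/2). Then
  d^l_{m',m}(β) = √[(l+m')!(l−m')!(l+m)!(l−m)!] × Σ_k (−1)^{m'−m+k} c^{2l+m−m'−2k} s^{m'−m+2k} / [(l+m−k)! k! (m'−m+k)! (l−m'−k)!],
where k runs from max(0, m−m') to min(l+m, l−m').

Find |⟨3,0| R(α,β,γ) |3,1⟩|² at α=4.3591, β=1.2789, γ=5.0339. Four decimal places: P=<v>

P=0.0590

Split into d^3_{0,1}(β=1.2789) × two z-phases.
With c≡cos(β/2)=0.802424 and s≡sin(β/2)=0.596754, N=[6·6·24·2]^{1/2}=41.569219
k∈{1,2,3} keeps every argument non-negative
  k=1: (−1)^0·41.5692/(12)·0.8024^5·0.5968^1 = +0.687711
  k=2: (−1)^1·41.5692/(4)·0.8024^3·0.5968^3 = -1.141065
  k=3: (−1)^2·41.5692/(12)·0.8024^1·0.5968^5 = +0.210364
d^3_{0,1}(1.2789) = +0.687711 -1.141065 +0.210364 = -0.242989
|D^3_{0,1}|² = |d^3_{0,1}(β)|² = (-0.242989)² = 0.059044 (the z-rotation phases have unit modulus)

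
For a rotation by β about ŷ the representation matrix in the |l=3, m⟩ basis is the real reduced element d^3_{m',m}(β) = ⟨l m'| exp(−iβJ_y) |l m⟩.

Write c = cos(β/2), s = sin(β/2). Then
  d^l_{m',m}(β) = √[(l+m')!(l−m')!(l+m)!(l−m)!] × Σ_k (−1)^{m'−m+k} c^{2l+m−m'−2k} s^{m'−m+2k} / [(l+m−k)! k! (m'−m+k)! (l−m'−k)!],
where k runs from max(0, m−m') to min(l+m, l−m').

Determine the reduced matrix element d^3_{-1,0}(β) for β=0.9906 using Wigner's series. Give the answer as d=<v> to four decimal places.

d=0.1820

d^3_{-1,0}(β=0.9906) via Wigner's sum:
c=cos(0.9906/2)=0.879826, s=sin(0.9906/2)=0.475296; N=√[2·24·6·6]=41.569219
The bounds max(0,m−m')=1 and min(l+m,l−m')=3 give 3 terms
  k=1: (−1)^0·41.5692/(12)·0.8798^5·0.4753^1 = +0.868038
  k=2: (−1)^1·41.5692/(4)·0.8798^3·0.4753^3 = -0.759966
  k=3: (−1)^2·41.5692/(12)·0.8798^1·0.4753^5 = +0.073928
d^3_{-1,0}(0.9906) = +0.868038 -0.759966 +0.073928 = +0.182000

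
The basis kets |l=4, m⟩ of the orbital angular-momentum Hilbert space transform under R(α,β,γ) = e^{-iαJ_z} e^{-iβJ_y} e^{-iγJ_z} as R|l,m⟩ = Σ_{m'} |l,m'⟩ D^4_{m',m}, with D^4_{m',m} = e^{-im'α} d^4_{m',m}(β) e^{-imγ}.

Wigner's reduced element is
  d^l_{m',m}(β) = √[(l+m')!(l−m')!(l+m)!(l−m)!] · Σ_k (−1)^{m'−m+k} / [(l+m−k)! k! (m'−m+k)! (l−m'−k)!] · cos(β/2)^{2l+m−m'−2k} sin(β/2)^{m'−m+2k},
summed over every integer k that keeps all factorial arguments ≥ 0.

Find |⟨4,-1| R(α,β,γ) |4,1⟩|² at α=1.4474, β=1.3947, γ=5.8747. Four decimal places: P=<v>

D^4_{-1,1}(1.4474,1.3947,5.8747) = e^{-i·-1·1.4474}·d^4_{-1,1}(1.3947)·e^{-i·1·5.8747}. Compute d first:
With c≡cos(β/2)=0.766547 and s≡sin(β/2)=0.642189, N=[6·120·120·6]^{1/2}=720.000000
Admissible k: 2..5 (factorial args all ≥0)
  k=2: (−1)^0·720.0000/(72)·0.7665^6·0.6422^2 = +0.836675
  k=3: (−1)^1·720.0000/(24)·0.7665^4·0.6422^4 = -1.761676
  k=4: (−1)^2·720.0000/(48)·0.7665^2·0.6422^6 = +0.618221
  k=5: (−1)^3·720.0000/(720)·0.7665^0·0.6422^8 = -0.028927
d^4_{-1,1}(1.3947) = +0.836675 -1.761676 +0.618221 -0.028927 = -0.335706
|D^4_{-1,1}|² = |d^4_{-1,1}(β)|² = (-0.335706)² = 0.112699 (the z-rotation phases have unit modulus)

P=0.1127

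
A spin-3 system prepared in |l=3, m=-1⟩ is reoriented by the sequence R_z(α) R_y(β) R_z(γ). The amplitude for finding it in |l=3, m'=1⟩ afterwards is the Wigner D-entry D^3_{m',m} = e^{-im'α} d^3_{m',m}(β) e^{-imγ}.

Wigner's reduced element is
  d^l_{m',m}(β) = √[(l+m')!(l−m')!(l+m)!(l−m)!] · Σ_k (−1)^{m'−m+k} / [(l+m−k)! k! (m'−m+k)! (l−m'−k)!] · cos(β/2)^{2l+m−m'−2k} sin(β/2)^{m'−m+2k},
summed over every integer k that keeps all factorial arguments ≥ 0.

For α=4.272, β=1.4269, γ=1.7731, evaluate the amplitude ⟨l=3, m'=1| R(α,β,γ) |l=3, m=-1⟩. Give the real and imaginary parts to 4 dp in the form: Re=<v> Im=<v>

Re=-0.0636 Im=-0.0476

Split into d^3_{1,-1}(β=1.4269) × two z-phases.
c=cos(1.4269/2)=0.756109, s=sin(1.4269/2)=0.654446; N=√[24·2·2·24]=48.000000
Admissible k: 0..2 (factorial args all ≥0)
  k=0: (−1)^2·48.0000/(8)·0.7561^4·0.6544^2 = +0.839916
  k=1: (−1)^3·48.0000/(6)·0.7561^2·0.6544^4 = -0.838985
  k=2: (−1)^4·48.0000/(48)·0.7561^0·0.6544^6 = +0.078568
d^3_{1,-1}(1.4269) = +0.839916 -0.838985 +0.078568 = +0.079499
Phases: e^{-i·(1)·4.272}=-0.426291+0.904586i, e^{-i·(-1)·1.7731}=-0.200927+0.979606i ⇒ D=-0.063637-0.047648i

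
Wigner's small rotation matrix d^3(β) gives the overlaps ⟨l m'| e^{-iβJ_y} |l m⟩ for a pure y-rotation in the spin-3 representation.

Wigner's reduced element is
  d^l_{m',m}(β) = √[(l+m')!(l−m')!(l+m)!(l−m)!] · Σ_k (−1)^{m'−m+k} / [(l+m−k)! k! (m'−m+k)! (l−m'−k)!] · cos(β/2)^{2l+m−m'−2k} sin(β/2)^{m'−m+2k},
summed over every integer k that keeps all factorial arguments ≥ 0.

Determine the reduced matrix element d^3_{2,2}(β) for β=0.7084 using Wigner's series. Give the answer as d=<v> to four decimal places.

d=0.2153

d^3_{2,2}(β=0.7084) via Wigner's sum:
With c≡cos(β/2)=0.937924 and s≡sin(β/2)=0.346840, N=[120·1·120·1]^{1/2}=120.000000
Admissible k: 0..1 (factorial args all ≥0)
  k=0: (−1)^0·120.0000/(120)·0.9379^6·0.3468^0 = +0.680780
  k=1: (−1)^1·120.0000/(24)·0.9379^4·0.3468^2 = -0.465479
d^3_{2,2}(0.7084) = +0.680780 -0.465479 = +0.215301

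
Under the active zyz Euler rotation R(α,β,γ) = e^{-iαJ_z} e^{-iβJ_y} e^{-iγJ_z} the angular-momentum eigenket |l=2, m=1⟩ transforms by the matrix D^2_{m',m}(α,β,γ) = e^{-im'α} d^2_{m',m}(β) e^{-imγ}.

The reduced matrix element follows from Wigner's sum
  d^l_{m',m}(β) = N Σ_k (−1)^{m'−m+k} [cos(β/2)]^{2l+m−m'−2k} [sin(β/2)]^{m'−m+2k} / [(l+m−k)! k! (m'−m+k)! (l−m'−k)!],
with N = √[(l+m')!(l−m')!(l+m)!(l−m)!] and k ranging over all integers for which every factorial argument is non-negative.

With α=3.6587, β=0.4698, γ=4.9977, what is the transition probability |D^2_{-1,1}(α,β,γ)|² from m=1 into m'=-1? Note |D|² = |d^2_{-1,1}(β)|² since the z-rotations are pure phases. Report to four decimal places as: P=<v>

P=0.0227

First d^2_{-1,1}(β=0.4698), then the phase factors e^{-i(-1)α} and e^{-i(1)γ}:
With c≡cos(β/2)=0.972538 and s≡sin(β/2)=0.232746, N=[1·6·6·1]^{1/2}=6.000000
Admissible k: 2..3 (factorial args all ≥0)
  k=2: (−1)^0·6.0000/(2)·0.9725^2·0.2327^2 = +0.153708
  k=3: (−1)^1·6.0000/(6)·0.9725^0·0.2327^4 = -0.002934
d^2_{-1,1}(0.4698) = +0.153708 -0.002934 = +0.150774
|D^2_{-1,1}|² = |d^2_{-1,1}(β)|² = (+0.150774)² = 0.022733 (the z-rotation phases have unit modulus)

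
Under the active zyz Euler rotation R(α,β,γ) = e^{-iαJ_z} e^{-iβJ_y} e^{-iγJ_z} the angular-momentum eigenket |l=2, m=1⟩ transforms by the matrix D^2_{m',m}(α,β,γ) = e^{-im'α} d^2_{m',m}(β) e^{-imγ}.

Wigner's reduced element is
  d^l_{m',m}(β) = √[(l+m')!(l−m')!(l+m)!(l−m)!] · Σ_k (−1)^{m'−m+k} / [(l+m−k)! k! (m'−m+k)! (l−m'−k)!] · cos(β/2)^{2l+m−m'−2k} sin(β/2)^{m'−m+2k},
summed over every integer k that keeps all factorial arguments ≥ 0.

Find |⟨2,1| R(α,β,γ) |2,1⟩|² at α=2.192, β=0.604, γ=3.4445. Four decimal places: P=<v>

P=0.3469

First d^2_{1,1}(β=0.604), then the phase factors e^{-i(1)α} and e^{-i(1)γ}:
c=cos(0.604/2)=0.954744, s=sin(0.604/2)=0.297430; N=√[6·1·6·1]=6.000000
The bounds max(0,m−m')=0 and min(l+m,l−m')=1 give 2 terms
  k=0: (−1)^0·6.0000/(6)·0.9547^4·0.2974^0 = +0.830896
  k=1: (−1)^1·6.0000/(2)·0.9547^2·0.2974^2 = -0.241916
d^2_{1,1}(0.604) = +0.830896 -0.241916 = +0.588980
|D^2_{1,1}|² = |d^2_{1,1}(β)|² = (+0.588980)² = 0.346898 (the z-rotation phases have unit modulus)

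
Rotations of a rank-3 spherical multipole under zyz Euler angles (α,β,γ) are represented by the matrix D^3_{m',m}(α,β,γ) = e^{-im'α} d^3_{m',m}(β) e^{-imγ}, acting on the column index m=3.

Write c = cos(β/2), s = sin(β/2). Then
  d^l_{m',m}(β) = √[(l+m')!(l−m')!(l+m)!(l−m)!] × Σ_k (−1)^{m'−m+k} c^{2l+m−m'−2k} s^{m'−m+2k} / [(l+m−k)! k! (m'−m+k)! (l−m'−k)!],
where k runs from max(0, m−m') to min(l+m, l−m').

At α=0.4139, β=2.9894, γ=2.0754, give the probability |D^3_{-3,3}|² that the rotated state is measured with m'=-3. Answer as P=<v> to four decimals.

P=0.9658

First d^3_{-3,3}(β=2.9894), then the phase factors e^{-i(-3)α} and e^{-i(3)γ}:
c=cos(2.9894/2)=0.076023, s=sin(2.9894/2)=0.997106; N=√[1·720·720·1]=720.000000
k: max(0,(3)−(-3))=6 … min(3+(3),3−(-3))=6
  k=6: (−1)^0·720.0000/(720)·0.0760^0·0.9971^6 = +0.982762
d^3_{-3,3}(2.9894) = +0.982762
|D^3_{-3,3}|² = |d^3_{-3,3}(β)|² = (+0.982762)² = 0.965820 (the z-rotation phases have unit modulus)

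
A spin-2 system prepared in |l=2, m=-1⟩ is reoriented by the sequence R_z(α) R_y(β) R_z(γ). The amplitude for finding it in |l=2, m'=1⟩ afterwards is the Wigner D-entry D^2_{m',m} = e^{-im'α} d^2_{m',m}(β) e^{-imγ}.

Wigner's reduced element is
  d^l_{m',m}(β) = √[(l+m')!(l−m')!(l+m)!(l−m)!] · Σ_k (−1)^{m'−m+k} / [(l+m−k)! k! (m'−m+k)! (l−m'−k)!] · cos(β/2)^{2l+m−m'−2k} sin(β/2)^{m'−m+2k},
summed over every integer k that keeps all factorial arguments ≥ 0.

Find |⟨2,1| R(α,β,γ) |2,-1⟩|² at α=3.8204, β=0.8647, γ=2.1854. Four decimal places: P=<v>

D^2_{1,-1}(3.8204,0.8647,2.1854) = e^{-i·1·3.8204}·d^2_{1,-1}(0.8647)·e^{-i·-1·2.1854}. Compute d first:
With c≡cos(β/2)=0.907984 and s≡sin(β/2)=0.419006, N=[6·1·1·6]^{1/2}=6.000000
k∈{0,1} keeps every argument non-negative
  k=0: (−1)^2·6.0000/(2)·0.9080^2·0.4190^2 = +0.434227
  k=1: (−1)^3·6.0000/(6)·0.9080^0·0.4190^4 = -0.030823
d^2_{1,-1}(0.8647) = +0.434227 -0.030823 = +0.403404
|D^2_{1,-1}|² = |d^2_{1,-1}(β)|² = (+0.403404)² = 0.162735 (the z-rotation phases have unit modulus)

P=0.1627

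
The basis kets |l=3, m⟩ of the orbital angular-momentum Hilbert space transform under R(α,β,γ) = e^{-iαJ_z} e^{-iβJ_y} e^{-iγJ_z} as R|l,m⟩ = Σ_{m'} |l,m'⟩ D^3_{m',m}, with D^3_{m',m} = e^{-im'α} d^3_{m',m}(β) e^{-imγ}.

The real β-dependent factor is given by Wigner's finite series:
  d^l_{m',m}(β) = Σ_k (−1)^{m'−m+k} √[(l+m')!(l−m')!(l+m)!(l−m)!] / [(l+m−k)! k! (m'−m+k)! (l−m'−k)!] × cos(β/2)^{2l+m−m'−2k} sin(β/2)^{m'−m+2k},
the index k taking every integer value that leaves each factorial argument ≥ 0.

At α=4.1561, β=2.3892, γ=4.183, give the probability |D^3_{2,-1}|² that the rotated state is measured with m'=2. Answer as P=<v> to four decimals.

P=0.3094

Split into d^3_{2,-1}(β=2.3892) × two z-phases.
Half-angle: c=0.367385, s=0.930069. N=√(120·1·2·24)=75.894664
Admissible k: 0..1 (factorial args all ≥0)
  k=0: (−1)^3·75.8947/(12)·0.3674^3·0.9301^3 = -0.252314
  k=1: (−1)^4·75.8947/(24)·0.3674^1·0.9301^5 = +0.808532
d^3_{2,-1}(2.3892) = -0.252314 +0.808532 = +0.556218
|D^3_{2,-1}|² = |d^3_{2,-1}(β)|² = (+0.556218)² = 0.309379 (the z-rotation phases have unit modulus)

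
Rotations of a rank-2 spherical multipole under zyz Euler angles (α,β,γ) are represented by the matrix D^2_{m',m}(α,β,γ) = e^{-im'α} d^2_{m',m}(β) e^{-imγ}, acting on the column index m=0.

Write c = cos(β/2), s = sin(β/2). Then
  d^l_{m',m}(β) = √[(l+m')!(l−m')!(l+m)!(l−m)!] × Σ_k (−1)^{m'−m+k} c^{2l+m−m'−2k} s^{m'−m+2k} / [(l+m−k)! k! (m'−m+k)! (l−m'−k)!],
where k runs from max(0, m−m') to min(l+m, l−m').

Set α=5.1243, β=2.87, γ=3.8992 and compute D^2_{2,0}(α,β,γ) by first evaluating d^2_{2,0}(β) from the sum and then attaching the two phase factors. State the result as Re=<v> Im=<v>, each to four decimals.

Re=-0.0299 Im=0.0323

First d^2_{2,0}(β=2.87), then the phase factors e^{-i(2)α} and e^{-i(0)γ}:
c=cos(2.87/2)=0.135379, s=sin(2.87/2)=0.990794; N=√[24·1·2·2]=9.797959
Admissible k: 0..0 (factorial args all ≥0)
  k=0: (−1)^2·9.7980/(4)·0.1354^2·0.9908^2 = +0.044070
d^2_{2,0}(2.87) = +0.044070
Phases: e^{-i·(2)·5.1243}=-0.679422+0.733748i, e^{-i·(0)·3.8992}=+1.000000+0.000000i ⇒ D=-0.029942+0.032337i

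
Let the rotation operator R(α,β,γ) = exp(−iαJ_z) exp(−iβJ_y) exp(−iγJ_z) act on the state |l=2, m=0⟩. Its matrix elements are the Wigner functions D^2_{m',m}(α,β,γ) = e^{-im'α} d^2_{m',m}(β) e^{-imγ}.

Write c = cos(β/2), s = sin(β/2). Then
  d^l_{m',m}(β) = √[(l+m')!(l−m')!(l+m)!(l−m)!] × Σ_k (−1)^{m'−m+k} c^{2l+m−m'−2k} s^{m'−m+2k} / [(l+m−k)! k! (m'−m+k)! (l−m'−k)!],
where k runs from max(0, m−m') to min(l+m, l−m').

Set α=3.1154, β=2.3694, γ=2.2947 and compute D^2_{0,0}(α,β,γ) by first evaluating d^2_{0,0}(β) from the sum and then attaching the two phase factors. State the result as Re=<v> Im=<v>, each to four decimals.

Re=0.2698 Im=0.0000

Split into d^2_{0,0}(β=2.3694) × two z-phases.
With c≡cos(β/2)=0.376575 and s≡sin(β/2)=0.926386, N=[2·2·2·2]^{1/2}=4.000000
The bounds max(0,m−m')=0 and min(l+m,l−m')=2 give 3 terms
  k=0: (−1)^0·4.0000/(4)·0.3766^4·0.9264^0 = +0.020110
  k=1: (−1)^1·4.0000/(1)·0.3766^2·0.9264^2 = -0.486796
  k=2: (−1)^2·4.0000/(4)·0.3766^0·0.9264^4 = +0.736492
d^2_{0,0}(2.3694) = +0.020110 -0.486796 +0.736492 = +0.269806
D = (+1.000000+0.000000i)·(+0.269806)·(+1.000000+0.000000i) = +0.269806+0.000000i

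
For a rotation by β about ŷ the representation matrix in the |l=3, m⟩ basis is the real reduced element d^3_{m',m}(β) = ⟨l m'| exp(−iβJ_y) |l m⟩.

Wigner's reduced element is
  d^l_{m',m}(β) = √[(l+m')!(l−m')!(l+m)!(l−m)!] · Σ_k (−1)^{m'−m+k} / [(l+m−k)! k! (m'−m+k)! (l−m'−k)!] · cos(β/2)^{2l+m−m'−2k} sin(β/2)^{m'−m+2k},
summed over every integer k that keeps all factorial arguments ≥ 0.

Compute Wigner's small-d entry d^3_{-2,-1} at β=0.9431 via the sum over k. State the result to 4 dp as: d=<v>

d=0.3869

d^3_{-2,-1}(β=0.9431) via Wigner's sum:
With c≡cos(β/2)=0.890865 and s≡sin(β/2)=0.454268, N=[1·120·2·24]^{1/2}=75.894664
Admissible k: 1..2 (factorial args all ≥0)
  k=1: (−1)^0·75.8947/(24)·0.8909^5·0.4543^1 = +0.806068
  k=2: (−1)^1·75.8947/(12)·0.8909^3·0.4543^3 = -0.419181
d^3_{-2,-1}(0.9431) = +0.806068 -0.419181 = +0.386887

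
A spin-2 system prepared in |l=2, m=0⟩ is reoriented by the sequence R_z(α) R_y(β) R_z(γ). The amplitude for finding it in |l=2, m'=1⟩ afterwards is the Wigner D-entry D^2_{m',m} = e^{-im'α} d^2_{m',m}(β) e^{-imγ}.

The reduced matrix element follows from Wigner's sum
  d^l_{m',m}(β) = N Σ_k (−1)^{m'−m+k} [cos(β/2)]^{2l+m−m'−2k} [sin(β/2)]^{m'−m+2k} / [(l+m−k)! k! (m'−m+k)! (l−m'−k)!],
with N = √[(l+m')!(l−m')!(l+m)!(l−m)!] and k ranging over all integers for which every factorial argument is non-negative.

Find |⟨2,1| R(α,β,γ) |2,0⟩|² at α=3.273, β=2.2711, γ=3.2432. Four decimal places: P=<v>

D^2_{1,0}(3.273,2.2711,3.2432) = e^{-i·1·3.273}·d^2_{1,0}(2.2711)·e^{-i·0·3.2432}. Compute d first:
Half-angle: c=0.421634, s=0.906766. N=√(6·1·2·2)=4.898979
The bounds max(0,m−m')=0 and min(l+m,l−m')=1 give 2 terms
  k=0: (−1)^1·4.8990/(2)·0.4216^3·0.9068^1 = -0.166486
  k=1: (−1)^2·4.8990/(2)·0.4216^1·0.9068^3 = +0.770011
d^2_{1,0}(2.2711) = -0.166486 +0.770011 = +0.603525
|D^2_{1,0}|² = |d^2_{1,0}(β)|² = (+0.603525)² = 0.364243 (the z-rotation phases have unit modulus)

P=0.3642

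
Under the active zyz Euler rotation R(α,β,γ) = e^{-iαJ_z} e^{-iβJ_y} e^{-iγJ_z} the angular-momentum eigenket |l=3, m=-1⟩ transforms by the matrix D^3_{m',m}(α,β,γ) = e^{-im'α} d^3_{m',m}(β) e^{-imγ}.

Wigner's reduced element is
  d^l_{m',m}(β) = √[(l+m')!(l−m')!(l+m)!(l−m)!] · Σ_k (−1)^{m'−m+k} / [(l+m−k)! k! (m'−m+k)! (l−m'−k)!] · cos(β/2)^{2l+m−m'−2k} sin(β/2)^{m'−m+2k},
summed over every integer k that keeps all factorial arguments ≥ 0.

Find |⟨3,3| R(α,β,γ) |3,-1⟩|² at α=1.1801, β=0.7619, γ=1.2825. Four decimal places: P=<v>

Split into d^3_{3,-1}(β=0.7619) × two z-phases.
With c≡cos(β/2)=0.928312 and s≡sin(β/2)=0.371803, N=[720·1·2·24]^{1/2}=185.903201
The bounds max(0,m−m')=0 and min(l+m,l−m')=0 give 1 term
  k=0: (−1)^4·185.9032/(48)·0.9283^2·0.3718^4 = +0.063780
d^3_{3,-1}(0.7619) = +0.063780
|D^3_{3,-1}|² = |d^3_{3,-1}(β)|² = (+0.063780)² = 0.004068 (the z-rotation phases have unit modulus)

P=0.0041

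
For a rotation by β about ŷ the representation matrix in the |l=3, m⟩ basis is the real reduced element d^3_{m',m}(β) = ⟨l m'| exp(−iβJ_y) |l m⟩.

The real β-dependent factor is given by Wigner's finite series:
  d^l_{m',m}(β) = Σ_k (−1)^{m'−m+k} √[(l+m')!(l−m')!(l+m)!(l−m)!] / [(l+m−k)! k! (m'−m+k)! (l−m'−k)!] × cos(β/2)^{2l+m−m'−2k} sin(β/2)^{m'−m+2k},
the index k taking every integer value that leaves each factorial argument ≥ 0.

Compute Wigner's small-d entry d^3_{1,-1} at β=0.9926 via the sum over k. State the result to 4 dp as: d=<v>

d^3_{1,-1}(β=0.9926) via Wigner's sum:
c=cos(0.9926/2)=0.879350, s=sin(0.9926/2)=0.476175; N=√[24·2·2·24]=48.000000
k: max(0,(-1)−(1))=0 … min(3+(-1),3−(1))=2
  k=0: (−1)^2·48.0000/(8)·0.8794^4·0.4762^2 = +0.813453
  k=1: (−1)^3·48.0000/(6)·0.8794^2·0.4762^4 = -0.318040
  k=2: (−1)^4·48.0000/(48)·0.8794^0·0.4762^6 = +0.011657
d^3_{1,-1}(0.9926) = +0.813453 -0.318040 +0.011657 = +0.507071

d=0.5071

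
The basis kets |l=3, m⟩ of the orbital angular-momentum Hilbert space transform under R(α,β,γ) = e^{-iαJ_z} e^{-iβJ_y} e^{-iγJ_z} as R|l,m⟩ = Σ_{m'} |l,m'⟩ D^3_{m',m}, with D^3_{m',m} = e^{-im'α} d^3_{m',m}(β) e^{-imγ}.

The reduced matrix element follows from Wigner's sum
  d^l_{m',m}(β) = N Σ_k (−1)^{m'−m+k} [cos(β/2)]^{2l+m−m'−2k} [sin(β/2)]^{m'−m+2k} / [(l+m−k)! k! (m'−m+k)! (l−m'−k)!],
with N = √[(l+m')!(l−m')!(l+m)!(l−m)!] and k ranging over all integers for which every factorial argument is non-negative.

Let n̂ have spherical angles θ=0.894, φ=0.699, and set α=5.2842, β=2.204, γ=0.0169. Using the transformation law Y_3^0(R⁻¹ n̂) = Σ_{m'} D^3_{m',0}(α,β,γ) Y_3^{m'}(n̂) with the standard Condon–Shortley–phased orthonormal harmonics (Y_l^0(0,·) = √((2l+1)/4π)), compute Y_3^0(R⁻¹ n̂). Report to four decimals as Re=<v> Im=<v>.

Re=0.3338 Im=0.0000

Need the full column D^3_{m',0} for m'=−3..3 at α=5.2842, β=2.204, γ=0.0169.
cos(β/2)=0.451813, sin(β/2)=0.892113
d^3_{-3,0}: single k=3 term ⇒ +0.292853;  D = -0.289795-0.042210i
d^3_{-2,0}: k∈[2..3] ⇒ +0.181650 -0.708201 = -0.526552;  D = +0.218151+0.479236i
d^3_{-1,0}: k∈[1..3] ⇒ +0.058184 -0.680529 +0.884398 = +0.262053;  D = +0.141812-0.220366i
d^3_{0,0}: k∈[0..3] ⇒ +0.008507 -0.298481 +1.163693 -0.504102 = +0.369617;  D = +0.369617+0.000000i
d^3_{1,0}: k∈[0..2] ⇒ -0.058184 +0.680529 -0.884398 = -0.262053;  D = -0.141812-0.220366i
d^3_{2,0}: k∈[0..1] ⇒ +0.181650 -0.708201 = -0.526552;  D = +0.218151-0.479236i
d^3_{3,0}: single k=0 term ⇒ -0.292853;  D = +0.289795-0.042210i
Y_3^{m'}(θ=0.894,φ=0.699) and Σ D·Y over m':
  (-0.2898-0.0422i)·(-0.0993-0.1709i)  (+0.2182+0.4792i)·(+0.0669-0.3832i)  (+0.1418-0.2204i)·(+0.1854-0.1558i)  (+0.3696+0.0000i)·(-0.2428+0.0000i)  (-0.1418-0.2204i)·(-0.1854-0.1558i)  (+0.2182-0.4792i)·(+0.0669+0.3832i)  (+0.2898-0.0422i)·(+0.0993-0.1709i)
Y_3^0(R⁻¹ n̂) = +0.333755+0.000000i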